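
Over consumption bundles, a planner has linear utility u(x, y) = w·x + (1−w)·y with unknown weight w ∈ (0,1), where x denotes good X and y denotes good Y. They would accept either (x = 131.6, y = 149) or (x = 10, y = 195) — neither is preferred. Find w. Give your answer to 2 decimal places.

Equating utilities: w·131.6 + (1−w)·149 = w·10 + (1−w)·195.
Collecting terms: w·121.6 = (1−w)·46.
Hence w = 46/(121.6+46) = 46/167.6 = 0.27.

w = 0.27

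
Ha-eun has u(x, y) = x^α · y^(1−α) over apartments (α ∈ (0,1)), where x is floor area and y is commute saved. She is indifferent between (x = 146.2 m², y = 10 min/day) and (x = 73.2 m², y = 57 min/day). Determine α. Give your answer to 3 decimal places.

The Cobb–Douglas utilities coincide, so 146.2^α·10^(1−α) = 73.2^α·57^(1−α).
Rearrange to (146.2/73.2)^α = (57/10)^(1−α) and take logs: α·0.691780 = (1−α)·1.740466.
Thus α·(2.432246) = 1.740466, so α = 1.740466/2.432246 ≈ 0.716.

α ≈ 0.716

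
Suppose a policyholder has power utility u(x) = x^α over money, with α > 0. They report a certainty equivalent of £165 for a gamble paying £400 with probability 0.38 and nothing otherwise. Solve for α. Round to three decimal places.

α ≈ 1.093

The lottery's expected utility is 0.38·u(400) + 0.62·u(0) = 0.38·400^α (since u(0) = 0 for α > 0).
Equating: 165^α = 0.38·400^α, i.e. 0.4125^α = 0.38.
α = ln(0.38) / ln(165/400) = -0.967584/-0.885519 ≈ 1.093.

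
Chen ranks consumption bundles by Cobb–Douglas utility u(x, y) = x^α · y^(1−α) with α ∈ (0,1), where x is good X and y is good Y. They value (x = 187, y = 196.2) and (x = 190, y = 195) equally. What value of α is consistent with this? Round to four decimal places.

α ≈ 0.2782

The Cobb–Douglas utilities coincide, so 187^α·196.2^(1−α) = 190^α·195^(1−α).
Rearrange to (187/190)^α = (195/196.2)^(1−α) and take logs: α·-0.0159155 = (1−α)·-0.0061350.
With A = -0.0159155 and B = -0.0061350: α·A = (1−α)·B, so α = B/(A+B) = -0.0061350/-0.0220505 ≈ 0.2782.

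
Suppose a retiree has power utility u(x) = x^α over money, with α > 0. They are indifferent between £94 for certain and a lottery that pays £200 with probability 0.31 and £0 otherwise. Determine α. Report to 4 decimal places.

Since u(0) = 0, the lottery's EU is 0.31·200^α.
Indifference: 94^α = 0.31·200^α, so (94/200)^α = 0.31.
α = ln(0.31) / ln(94/200) = -1.1711830/-0.7550226 ≈ 1.5512.

α ≈ 1.5512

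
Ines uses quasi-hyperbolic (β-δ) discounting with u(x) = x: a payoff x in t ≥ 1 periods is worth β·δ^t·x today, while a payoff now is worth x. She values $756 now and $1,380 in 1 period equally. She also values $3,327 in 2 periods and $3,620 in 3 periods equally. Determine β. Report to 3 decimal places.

From the later pair, β·δ^2·3327 = β·δ^3·3620; dividing through, δ = 3327/3620 = 0.91906.
The first indifference: 756 = β·δ·1380, so β = 756/(δ·1380) = 756/(0.91906·1380) ≈ 0.596.

β ≈ 0.596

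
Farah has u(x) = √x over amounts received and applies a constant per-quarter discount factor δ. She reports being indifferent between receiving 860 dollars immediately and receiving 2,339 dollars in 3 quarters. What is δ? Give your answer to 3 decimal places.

δ ≈ 0.846

The payoff in 3 quarters is discounted by δ^3, so u(860) = δ^3·u(2339) and δ^3 = u(860)/u(2339).
With u(x) = √x: δ^3 = √860/√2339 = √(860/2339) = 0.60636.
Taking the cube root: δ = 0.60636^(1/3) ≈ 0.846.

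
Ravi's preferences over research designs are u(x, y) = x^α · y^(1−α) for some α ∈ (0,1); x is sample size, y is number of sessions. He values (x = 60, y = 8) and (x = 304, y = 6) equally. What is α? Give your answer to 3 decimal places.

α ≈ 0.151

Set the two utilities equal: 60^α·8^(1−α) = 304^α·6^(1−α).
Rearrange to (60/304)^α = (6/8)^(1−α) and take logs: α·-1.622683 = (1−α)·-0.287682.
With A = -1.622683 and B = -0.287682: α·A = (1−α)·B, so α = B/(A+B) = -0.287682/-1.910365 ≈ 0.151.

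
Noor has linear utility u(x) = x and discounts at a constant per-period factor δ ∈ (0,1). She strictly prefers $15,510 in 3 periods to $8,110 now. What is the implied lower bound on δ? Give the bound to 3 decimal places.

δ > 0.806

Comparing present values: 8110 < δ^3·15510.
So δ^3 > 8110/15510 = 0.52289; taking the cube root of both positive sides preserves the inequality.
δ > 0.52289^(1/3) = 0.806.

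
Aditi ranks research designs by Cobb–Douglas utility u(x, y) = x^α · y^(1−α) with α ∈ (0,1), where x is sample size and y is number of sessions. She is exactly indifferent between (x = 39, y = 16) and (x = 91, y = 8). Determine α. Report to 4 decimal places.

Set the two utilities equal: 39^α·16^(1−α) = 91^α·8^(1−α).
Taking logs: α·ln 39 + (1−α)·ln 16 = α·ln 91 + (1−α)·ln 8, i.e. α·-0.8472979 = (1−α)·-0.6931472.
So α/(1−α) = (-0.6931472)/(-0.8472979) = 0.8180679, and α = 0.8180679/1.8180679 ≈ 0.4500.

α ≈ 0.4500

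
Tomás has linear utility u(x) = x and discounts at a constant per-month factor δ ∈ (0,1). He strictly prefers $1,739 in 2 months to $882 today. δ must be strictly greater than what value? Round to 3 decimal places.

δ > 0.712

The preference means 882 < δ^2·1739.
So δ^2 > 882/1739 = 0.50719; taking the square root of both positive sides preserves the inequality.
δ > 0.50719^(1/2) = 0.712.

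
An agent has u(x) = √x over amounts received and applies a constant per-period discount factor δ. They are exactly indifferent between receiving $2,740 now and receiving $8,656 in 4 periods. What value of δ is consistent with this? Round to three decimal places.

δ ≈ 0.866

Equating discounted utilities: u(2740) = δ^4·u(8656) ⇒ δ^4 = u(2740)/u(8656).
With u(x) = √x: δ^4 = √2740/√8656 = √(2740/8656) = 0.56262.
So δ = 0.56262^(1/4) ≈ 0.866.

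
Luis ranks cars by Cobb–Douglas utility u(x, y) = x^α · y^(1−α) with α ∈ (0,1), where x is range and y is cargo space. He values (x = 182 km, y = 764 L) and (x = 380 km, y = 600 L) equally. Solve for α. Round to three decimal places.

α ≈ 0.247

Indifference: 182^α · 764^(1−α) = 380^α · 600^(1−α).
Taking logs: α·ln 182 + (1−α)·ln 764 = α·ln 380 + (1−α)·ln 600, i.e. α·-0.736165 = (1−α)·-0.241638.
So α/(1−α) = (-0.241638)/(-0.736165) = 0.328239, and α = 0.328239/1.328239 ≈ 0.247.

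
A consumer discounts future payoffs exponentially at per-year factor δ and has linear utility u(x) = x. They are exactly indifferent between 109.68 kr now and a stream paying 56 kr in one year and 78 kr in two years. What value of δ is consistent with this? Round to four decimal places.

δ ≈ 0.8800

Present value of the stream is 56·δ + 78·δ². Indifference gives 56δ + 78δ² = 109.68.
So 78δ² + 56δ − 109.68 = 0.
The positive root is δ = [−56 + √(56² + 4·78·109.68)] / (2·78) = (−56 + 193.277)/156 ≈ 0.8800.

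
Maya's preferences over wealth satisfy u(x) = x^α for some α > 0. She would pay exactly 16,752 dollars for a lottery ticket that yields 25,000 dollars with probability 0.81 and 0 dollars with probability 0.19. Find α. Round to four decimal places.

EU(lottery) = 0.81·25000^α + 0.19·0 = 0.81·25000^α.
Equating: 16752^α = 0.81·25000^α, i.e. 0.6701^α = 0.81.
Take logs: α = ln 0.81 / ln(16752/25000) ≈ 0.526331.

α ≈ 0.5263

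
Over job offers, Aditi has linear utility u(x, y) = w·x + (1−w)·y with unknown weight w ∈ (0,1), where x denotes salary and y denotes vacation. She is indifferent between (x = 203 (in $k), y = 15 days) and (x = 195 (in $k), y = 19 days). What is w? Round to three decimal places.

w = 0.333

u(203,15) = u(195,19) means w·203 + (1−w)·15 = w·195 + (1−w)·19.
w·(203−195) = (1−w)·(19−15), i.e. w·8 = (1−w)·4.
So w/(1−w) = 4/8 = 0.5000, giving w = 4/(8+4) = 0.333.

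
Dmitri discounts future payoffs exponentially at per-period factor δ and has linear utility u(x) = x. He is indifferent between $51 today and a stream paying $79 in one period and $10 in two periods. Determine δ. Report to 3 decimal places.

δ ≈ 0.600

Equating present values: 51 = 79δ + 10δ².
Rearranged: 10δ² + 79δ − 51 = 0.
By the quadratic formula (taking the positive root), δ = (−79 + √8281.00) / 20 ≈ 0.600.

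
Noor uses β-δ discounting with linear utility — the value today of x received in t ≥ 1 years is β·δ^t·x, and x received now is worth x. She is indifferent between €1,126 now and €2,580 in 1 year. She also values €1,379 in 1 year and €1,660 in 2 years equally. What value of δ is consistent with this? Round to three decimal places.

δ ≈ 0.831

The second indifference involves only future payoffs, so β cancels: β·δ^1·1379 = β·δ^2·1660, giving δ = 1379/1660 = 0.83072.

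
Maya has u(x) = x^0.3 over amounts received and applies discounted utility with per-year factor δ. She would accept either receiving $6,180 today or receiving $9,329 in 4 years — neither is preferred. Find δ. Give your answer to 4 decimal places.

δ ≈ 0.9696

Indifference means u(6180) = δ^4 · u(9329), so δ^4 = u(6180)/u(9329).
Since u(x) = x^0.3, δ^4 = (6180/9329)^0.3 = 0.66245^0.3 = 0.88378.
Hence δ = (0.88378)^(1/4) = 0.969586.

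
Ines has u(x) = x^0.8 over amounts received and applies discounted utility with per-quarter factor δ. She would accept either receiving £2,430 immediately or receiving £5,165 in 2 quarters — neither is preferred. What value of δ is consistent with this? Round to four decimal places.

δ ≈ 0.7396

Equating discounted utilities: u(2430) = δ^2·u(5165) ⇒ δ^2 = u(2430)/u(5165).
Since u(x) = x^0.8, δ^2 = (2430/5165)^0.8 = 0.47047^0.8 = 0.54705.
So δ = 0.54705^(1/2) ≈ 0.7396.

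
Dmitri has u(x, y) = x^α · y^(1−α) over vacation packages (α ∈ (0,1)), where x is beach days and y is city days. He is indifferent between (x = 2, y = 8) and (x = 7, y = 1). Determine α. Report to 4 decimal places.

α ≈ 0.6240

Set the two utilities equal: 2^α·8^(1−α) = 7^α·1^(1−α).
Taking logs: α·ln 2 + (1−α)·ln 8 = α·ln 7 + (1−α)·ln 1, i.e. α·-1.2527630 = (1−α)·-2.0794415.
Thus α·(-3.3322045) = -2.0794415, so α = -2.0794415/-3.3322045 ≈ 0.6240.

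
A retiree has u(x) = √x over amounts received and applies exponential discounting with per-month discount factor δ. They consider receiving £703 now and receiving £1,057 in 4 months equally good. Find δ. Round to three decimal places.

The payoff in 4 months is discounted by δ^4, so u(703) = δ^4·u(1057) and δ^4 = u(703)/u(1057).
With u(x) = √x: δ^4 = √703/√1057 = √(703/1057) = 0.81553.
Taking the 4th root: δ = 0.81553^(1/4) ≈ 0.950.

δ ≈ 0.950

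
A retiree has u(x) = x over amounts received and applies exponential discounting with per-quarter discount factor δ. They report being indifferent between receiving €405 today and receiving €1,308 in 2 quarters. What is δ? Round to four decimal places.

The payoff in 2 quarters is discounted by δ^2, so u(405) = δ^2·u(1308) and δ^2 = u(405)/u(1308).
With u(x) = x: δ^2 = 405/1308 = 0.30963.
So δ = 0.30963^(1/2) ≈ 0.5564.

δ ≈ 0.5564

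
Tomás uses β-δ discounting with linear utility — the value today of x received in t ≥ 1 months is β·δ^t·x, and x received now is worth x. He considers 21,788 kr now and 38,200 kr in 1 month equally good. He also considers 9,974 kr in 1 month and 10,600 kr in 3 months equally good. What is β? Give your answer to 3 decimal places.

β ≈ 0.588

From the later pair, β·δ^1·9974 = β·δ^3·10600; dividing through, δ^2 = 9974/10600 = 0.94094, so δ = 0.97002.
Substituting δ into 21788 = β·δ·38200: β = 21788/(37054.854) ≈ 0.588.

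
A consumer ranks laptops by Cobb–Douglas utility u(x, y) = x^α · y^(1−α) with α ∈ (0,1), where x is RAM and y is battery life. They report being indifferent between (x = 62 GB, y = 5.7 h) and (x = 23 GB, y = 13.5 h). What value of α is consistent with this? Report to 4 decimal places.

Set the two utilities equal: 62^α·5.7^(1−α) = 23^α·13.5^(1−α).
(62/23)^α = (13.5/5.7)^(1−α); take logs: α·ln(62/23) = (1−α)·ln(13.5/5.7), i.e. α·0.9916402 = (1−α)·0.8622235.
So α/(1−α) = (0.8622235)/(0.9916402) = 0.8694923, and α = 0.8694923/1.8694923 ≈ 0.4651.

α ≈ 0.4651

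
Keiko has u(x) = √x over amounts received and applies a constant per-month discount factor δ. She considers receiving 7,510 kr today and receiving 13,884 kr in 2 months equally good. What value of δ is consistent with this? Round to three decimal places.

δ ≈ 0.858

The payoff in 2 months is discounted by δ^2, so u(7510) = δ^2·u(13884) and δ^2 = u(7510)/u(13884).
Since u(x) = √x, δ^2 = √(7510/13884) = 0.73547.
So δ = 0.73547^(1/2) ≈ 0.858.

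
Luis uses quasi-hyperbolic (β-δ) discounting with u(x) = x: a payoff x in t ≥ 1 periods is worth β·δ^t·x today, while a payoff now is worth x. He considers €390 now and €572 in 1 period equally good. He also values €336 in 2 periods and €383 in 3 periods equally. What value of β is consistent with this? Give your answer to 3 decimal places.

β ≈ 0.777

The second indifference involves only future payoffs, so β cancels: β·δ^2·336 = β·δ^3·383, giving δ = 336/383 = 0.87728.
The first indifference: 390 = β·δ·572, so β = 390/(δ·572) = 390/(0.87728·572) ≈ 0.777.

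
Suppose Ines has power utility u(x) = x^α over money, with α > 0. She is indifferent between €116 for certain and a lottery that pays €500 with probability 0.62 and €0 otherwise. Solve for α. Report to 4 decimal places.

α ≈ 0.3272

The lottery's expected utility is 0.62·u(500) + 0.38·u(0) = 0.62·500^α (since u(0) = 0 for α > 0).
Equating: 116^α = 0.62·500^α, i.e. 0.2320^α = 0.62.
Take logs: α = ln 0.62 / ln(116/500) ≈ 0.327194.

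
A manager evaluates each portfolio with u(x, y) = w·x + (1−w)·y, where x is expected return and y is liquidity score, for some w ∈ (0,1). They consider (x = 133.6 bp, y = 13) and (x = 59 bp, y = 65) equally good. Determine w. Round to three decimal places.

w = 0.411

Indifference: w·133.6 + (1−w)·13 = w·59 + (1−w)·65.
w·(133.6−59) = (1−w)·(65−13), i.e. w·74.6 = (1−w)·52.
Hence w = 52/(74.6+52) = 52/126.6 = 0.411.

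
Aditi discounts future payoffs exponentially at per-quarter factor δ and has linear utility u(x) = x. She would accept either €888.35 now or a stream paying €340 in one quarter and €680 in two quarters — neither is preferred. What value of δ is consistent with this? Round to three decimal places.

The stream is worth 340δ + 680δ² today, so 340δ + 680δ² = 888.35.
That is, 680δ² + 340δ − 888.35 = 0, a quadratic in δ.
δ = (−340 + √(340² + 4·680·888.35)) / (2·680) = (−340 + √2531912.00) / 1360 ≈ 0.920.

δ ≈ 0.920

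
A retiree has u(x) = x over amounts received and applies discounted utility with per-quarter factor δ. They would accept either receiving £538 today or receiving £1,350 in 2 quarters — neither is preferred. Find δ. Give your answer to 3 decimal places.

The payoff in 2 quarters is discounted by δ^2, so u(538) = δ^2·u(1350) and δ^2 = u(538)/u(1350).
With u(x) = x: δ^2 = 538/1350 = 0.39852.
Taking the square root: δ = 0.39852^(1/2) ≈ 0.631.

δ ≈ 0.631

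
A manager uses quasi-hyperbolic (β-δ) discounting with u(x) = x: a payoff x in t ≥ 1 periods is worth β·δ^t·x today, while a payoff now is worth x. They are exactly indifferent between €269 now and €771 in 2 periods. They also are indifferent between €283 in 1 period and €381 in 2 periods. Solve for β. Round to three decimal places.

β ≈ 0.632

From the later pair, β·δ^1·283 = β·δ^2·381; dividing through, δ = 283/381 = 0.74278.
Now use the now-vs-future pair: 269 = β·δ^2·771 gives β = 269/(0.55173·771) ≈ 0.632.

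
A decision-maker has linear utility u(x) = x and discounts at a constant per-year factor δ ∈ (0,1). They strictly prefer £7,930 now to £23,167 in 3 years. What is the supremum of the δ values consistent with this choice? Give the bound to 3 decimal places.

The preference means 7930 > δ^3·23167.
Dividing by 23167: δ^3 < 0.34230. Both sides are positive, so the cube root keeps the direction.
δ < 0.34230^(1/3) = 0.700.

δ < 0.700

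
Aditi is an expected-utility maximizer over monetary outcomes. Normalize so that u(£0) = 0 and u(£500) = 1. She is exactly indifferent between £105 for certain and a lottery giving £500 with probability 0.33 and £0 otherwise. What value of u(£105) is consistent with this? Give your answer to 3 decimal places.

The indifference gives u(£105) = 0.33·u(£500) + 0.67·u(£0) = 0.33·1 + 0.67·0 = 0.33.

0.330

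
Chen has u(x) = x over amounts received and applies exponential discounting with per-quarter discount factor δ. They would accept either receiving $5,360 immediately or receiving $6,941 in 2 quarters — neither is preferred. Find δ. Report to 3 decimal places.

Indifference means u(5360) = δ^2 · u(6941), so δ^2 = u(5360)/u(6941).
With u(x) = x: δ^2 = 5360/6941 = 0.77222.
So δ = 0.77222^(1/2) ≈ 0.879.

δ ≈ 0.879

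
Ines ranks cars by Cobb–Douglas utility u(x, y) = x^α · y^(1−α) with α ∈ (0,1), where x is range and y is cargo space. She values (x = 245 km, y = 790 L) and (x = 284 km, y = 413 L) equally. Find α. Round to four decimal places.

Indifference: 245^α · 790^(1−α) = 284^α · 413^(1−α).
(245/284)^α = (413/790)^(1−α); take logs: α·ln(245/284) = (1−α)·ln(413/790), i.e. α·-0.1477160 = (1−α)·-0.6485854.
With A = -0.1477160 and B = -0.6485854: α·A = (1−α)·B, so α = B/(A+B) = -0.6485854/-0.7963014 ≈ 0.8145.

α ≈ 0.8145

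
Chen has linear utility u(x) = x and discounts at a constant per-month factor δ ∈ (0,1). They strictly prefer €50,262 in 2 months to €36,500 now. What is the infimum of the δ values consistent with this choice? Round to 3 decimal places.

Comparing present values: 36500 < δ^2·50262.
So δ^2 > 36500/50262 = 0.72619; taking the square root of both positive sides preserves the inequality.
δ > (36500/50262)^(1/2) ≈ 0.852.

δ > 0.852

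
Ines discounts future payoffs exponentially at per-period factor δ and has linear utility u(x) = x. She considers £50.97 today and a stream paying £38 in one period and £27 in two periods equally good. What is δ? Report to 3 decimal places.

Present value of the stream is 38·δ + 27·δ². Indifference gives 38δ + 27δ² = 50.97.
That is, 27δ² + 38δ − 50.97 = 0, a quadratic in δ.
The positive root is δ = [−38 + √(38² + 4·27·50.97)] / (2·27) = (−38 + 83.359)/54 ≈ 0.840.

δ ≈ 0.840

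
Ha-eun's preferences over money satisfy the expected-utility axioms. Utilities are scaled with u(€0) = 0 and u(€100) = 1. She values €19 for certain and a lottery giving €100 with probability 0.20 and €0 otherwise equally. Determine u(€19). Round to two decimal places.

The indifference gives u(€19) = 0.20·u(€100) + 0.80·u(€0) = 0.20·1 + 0.80·0 = 0.20.

0.20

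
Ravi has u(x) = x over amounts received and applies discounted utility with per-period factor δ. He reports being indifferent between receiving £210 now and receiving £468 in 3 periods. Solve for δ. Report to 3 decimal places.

δ ≈ 0.766

Indifference means u(210) = δ^3 · u(468), so δ^3 = u(210)/u(468).
With u(x) = x: δ^3 = 210/468 = 0.44872.
So δ = 0.44872^(1/3) ≈ 0.766.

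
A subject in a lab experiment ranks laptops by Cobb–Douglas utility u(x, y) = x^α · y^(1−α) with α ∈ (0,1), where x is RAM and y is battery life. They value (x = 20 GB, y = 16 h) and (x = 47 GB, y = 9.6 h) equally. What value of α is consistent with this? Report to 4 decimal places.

Indifference: 20^α · 16^(1−α) = 47^α · 9.6^(1−α).
(20/47)^α = (9.6/16)^(1−α); take logs: α·ln(20/47) = (1−α)·ln(9.6/16), i.e. α·-0.8544153 = (1−α)·-0.5108256.
With A = -0.8544153 and B = -0.5108256: α·A = (1−α)·B, so α = B/(A+B) = -0.5108256/-1.3652409 ≈ 0.3742.

α ≈ 0.3742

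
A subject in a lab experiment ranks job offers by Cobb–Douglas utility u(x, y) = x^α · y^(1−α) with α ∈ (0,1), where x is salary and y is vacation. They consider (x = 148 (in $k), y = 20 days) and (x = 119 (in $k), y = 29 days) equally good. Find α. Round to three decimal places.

The Cobb–Douglas utilities coincide, so 148^α·20^(1−α) = 119^α·29^(1−α).
Taking logs: α·ln 148 + (1−α)·ln 20 = α·ln 119 + (1−α)·ln 29, i.e. α·0.218089 = (1−α)·0.371564.
So α/(1−α) = (0.371564)/(0.218089) = 1.703726, and α = 1.703726/2.703726 ≈ 0.630.

α ≈ 0.630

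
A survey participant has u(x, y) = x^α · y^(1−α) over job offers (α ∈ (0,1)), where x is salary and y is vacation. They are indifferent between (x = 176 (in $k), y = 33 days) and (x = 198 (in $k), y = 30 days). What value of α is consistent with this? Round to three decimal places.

Indifference: 176^α · 33^(1−α) = 198^α · 30^(1−α).
(176/198)^α = (30/33)^(1−α); take logs: α·ln(176/198) = (1−α)·ln(30/33), i.e. α·-0.117783 = (1−α)·-0.095310.
With A = -0.117783 and B = -0.095310: α·A = (1−α)·B, so α = B/(A+B) = -0.095310/-0.213093 ≈ 0.447.

α ≈ 0.447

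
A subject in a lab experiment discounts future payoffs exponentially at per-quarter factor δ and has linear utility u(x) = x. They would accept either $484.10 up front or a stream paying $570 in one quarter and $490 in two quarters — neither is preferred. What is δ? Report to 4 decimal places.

Present value of the stream is 570·δ + 490·δ². Indifference gives 570δ + 490δ² = 484.10.
That is, 490δ² + 570δ − 484.10 = 0, a quadratic in δ.
By the quadratic formula (taking the positive root), δ = (−570 + √1273736.00) / 980 ≈ 0.5700.

δ ≈ 0.5700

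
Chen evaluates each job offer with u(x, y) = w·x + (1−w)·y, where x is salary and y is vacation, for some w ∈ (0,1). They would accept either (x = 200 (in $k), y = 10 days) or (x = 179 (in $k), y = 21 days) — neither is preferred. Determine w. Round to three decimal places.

Indifference: w·200 + (1−w)·10 = w·179 + (1−w)·21.
Rearranging, 21·w − 11·(1−w) = 0.
So w/(1−w) = 11/21 = 0.5238, giving w = 11/(21+11) = 0.344.

w = 0.344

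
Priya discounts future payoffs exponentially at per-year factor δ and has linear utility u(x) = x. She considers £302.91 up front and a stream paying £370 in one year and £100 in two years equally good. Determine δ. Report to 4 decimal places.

δ ≈ 0.6900

Present value of the stream is 370·δ + 100·δ². Indifference gives 370δ + 100δ² = 302.91.
Rearranged: 100δ² + 370δ − 302.91 = 0.
By the quadratic formula (taking the positive root), δ = (−370 + √258064.00) / 200 ≈ 0.6900.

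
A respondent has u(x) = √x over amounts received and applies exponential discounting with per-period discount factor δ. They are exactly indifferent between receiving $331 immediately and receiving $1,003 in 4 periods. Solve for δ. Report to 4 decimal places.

Indifference means u(331) = δ^4 · u(1003), so δ^4 = u(331)/u(1003).
Since u(x) = √x, δ^4 = √(331/1003) = 0.57446.
Taking the 4th root: δ = 0.57446^(1/4) ≈ 0.8706.

δ ≈ 0.8706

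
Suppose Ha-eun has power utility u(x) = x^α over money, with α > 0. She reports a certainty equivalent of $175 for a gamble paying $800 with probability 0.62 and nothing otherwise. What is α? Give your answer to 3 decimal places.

Since u(0) = 0, the lottery's EU is 0.62·800^α.
Equating: 175^α = 0.62·800^α, i.e. 0.2188^α = 0.62.
α = ln(0.62) / ln(175/800) = -0.478036/-1.519826 ≈ 0.315.

α ≈ 0.315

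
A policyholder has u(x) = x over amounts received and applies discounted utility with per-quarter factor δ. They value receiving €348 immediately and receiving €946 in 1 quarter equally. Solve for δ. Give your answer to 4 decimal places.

δ ≈ 0.3679

Indifference means u(348) = δ · u(946), so δ = u(348)/u(946).
With u(x) = x: δ = 348/946 = 0.36786.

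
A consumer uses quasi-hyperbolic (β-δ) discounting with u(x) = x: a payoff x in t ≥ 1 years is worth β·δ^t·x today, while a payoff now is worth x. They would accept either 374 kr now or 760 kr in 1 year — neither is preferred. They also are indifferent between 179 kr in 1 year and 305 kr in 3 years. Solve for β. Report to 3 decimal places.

Both payoffs in the second observation are in the future, so β drops out: δ^1·179 = δ^3·305 ⇒ δ^2 = 179/305 = 0.58689, so δ = 0.76608.
The first indifference: 374 = β·δ·760, so β = 374/(δ·760) = 374/(0.76608·760) ≈ 0.642.

β ≈ 0.642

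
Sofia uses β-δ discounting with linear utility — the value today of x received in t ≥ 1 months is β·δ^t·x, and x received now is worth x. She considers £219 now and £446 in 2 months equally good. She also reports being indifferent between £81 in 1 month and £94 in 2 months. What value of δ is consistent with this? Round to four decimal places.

δ ≈ 0.8617

From the later pair, β·δ^1·81 = β·δ^2·94; dividing through, δ = 81/94 = 0.86170.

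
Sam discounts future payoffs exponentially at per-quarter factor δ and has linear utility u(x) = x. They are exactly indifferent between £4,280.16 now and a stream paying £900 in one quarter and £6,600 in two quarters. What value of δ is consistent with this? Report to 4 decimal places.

Equating present values: 4280.16 = 900δ + 6600δ².
Rearranged: 6600δ² + 900δ − 4280.16 = 0.
The positive root is δ = [−900 + √(900² + 4·6600·4280.16)] / (2·6600) = (−900 + 10668.000)/13200 ≈ 0.7400.

δ ≈ 0.7400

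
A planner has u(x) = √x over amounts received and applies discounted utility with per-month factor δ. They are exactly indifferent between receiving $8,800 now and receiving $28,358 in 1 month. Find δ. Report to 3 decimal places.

Indifference means u(8800) = δ · u(28358), so δ = u(8800)/u(28358).
Since u(x) = √x, δ = √(8800/28358) = 0.55706.

δ ≈ 0.557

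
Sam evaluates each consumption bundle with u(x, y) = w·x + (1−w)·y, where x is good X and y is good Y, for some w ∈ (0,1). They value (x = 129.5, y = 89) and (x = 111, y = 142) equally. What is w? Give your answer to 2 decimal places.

Equating utilities: w·129.5 + (1−w)·89 = w·111 + (1−w)·142.
w·(129.5−111) = (1−w)·(142−89), i.e. w·18.5 = (1−w)·53.
The marginal rate of substitution is 53/18.5, so w = 53/(18.5+53) = 0.74.

w = 0.74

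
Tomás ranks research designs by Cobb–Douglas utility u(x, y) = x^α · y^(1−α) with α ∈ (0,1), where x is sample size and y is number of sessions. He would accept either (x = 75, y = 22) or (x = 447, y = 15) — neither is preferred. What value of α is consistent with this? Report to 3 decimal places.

Set the two utilities equal: 75^α·22^(1−α) = 447^α·15^(1−α).
Rearrange to (75/447)^α = (15/22)^(1−α) and take logs: α·-1.785070 = (1−α)·-0.382992.
So α/(1−α) = (-0.382992)/(-1.785070) = 0.214553, and α = 0.214553/1.214553 ≈ 0.177.

α ≈ 0.177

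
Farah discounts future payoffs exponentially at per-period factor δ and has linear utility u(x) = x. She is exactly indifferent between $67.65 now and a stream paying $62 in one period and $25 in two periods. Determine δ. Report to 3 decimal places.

δ ≈ 0.820

Present value of the stream is 62·δ + 25·δ². Indifference gives 62δ + 25δ² = 67.65.
Rearranged: 25δ² + 62δ − 67.65 = 0.
By the quadratic formula (taking the positive root), δ = (−62 + √10609.00) / 50 ≈ 0.820.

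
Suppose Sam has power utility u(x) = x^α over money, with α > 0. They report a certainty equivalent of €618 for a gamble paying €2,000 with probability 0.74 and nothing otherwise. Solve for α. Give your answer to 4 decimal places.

α ≈ 0.2564

Since u(0) = 0, the lottery's EU is 0.74·2000^α.
Setting u(618) equal to that: 618^α = 0.74·2000^α ⇒ (618/2000)^α = 0.74.
α = ln(0.74) / ln(618/2000) = -0.3011051/-1.1744140 ≈ 0.2564.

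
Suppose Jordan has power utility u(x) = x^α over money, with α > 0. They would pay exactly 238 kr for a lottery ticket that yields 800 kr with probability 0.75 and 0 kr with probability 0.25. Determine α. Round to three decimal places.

α ≈ 0.237

Since u(0) = 0, the lottery's EU is 0.75·800^α.
Equating: 238^α = 0.75·800^α, i.e. 0.2975^α = 0.75.
Taking logs: α·ln(238/800) = ln(0.75), so α = -0.287682 / -1.212341 ≈ 0.237.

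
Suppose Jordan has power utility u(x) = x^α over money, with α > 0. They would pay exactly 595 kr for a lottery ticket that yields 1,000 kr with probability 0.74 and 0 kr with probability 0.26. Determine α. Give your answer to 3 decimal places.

α ≈ 0.580

Since u(0) = 0, the lottery's EU is 0.74·1000^α.
Indifference: 595^α = 0.74·1000^α, so (595/1000)^α = 0.74.
Taking logs: α·ln(595/1000) = ln(0.74), so α = -0.301105 / -0.519194 ≈ 0.580.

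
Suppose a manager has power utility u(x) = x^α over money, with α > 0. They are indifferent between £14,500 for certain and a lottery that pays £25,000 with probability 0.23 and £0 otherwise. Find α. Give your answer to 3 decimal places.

α ≈ 2.698

EU(lottery) = 0.23·25000^α + 0.77·0 = 0.23·25000^α.
Setting u(14500) equal to that: 14500^α = 0.23·25000^α ⇒ (14500/25000)^α = 0.23.
Taking logs: α·ln(14500/25000) = ln(0.23), so α = -1.469676 / -0.544727 ≈ 2.698.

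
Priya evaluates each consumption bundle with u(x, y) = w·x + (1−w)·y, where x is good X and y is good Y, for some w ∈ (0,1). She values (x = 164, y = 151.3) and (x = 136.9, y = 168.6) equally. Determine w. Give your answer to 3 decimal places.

w = 0.390

Indifference: w·164 + (1−w)·151.3 = w·136.9 + (1−w)·168.6.
Collecting terms: w·27.1 = (1−w)·17.3.
The marginal rate of substitution is 17.3/27.1, so w = 17.3/(27.1+17.3) = 0.390.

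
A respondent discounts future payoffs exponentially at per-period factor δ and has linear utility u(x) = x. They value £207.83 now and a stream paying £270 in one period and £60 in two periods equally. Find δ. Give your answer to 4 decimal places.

Equating present values: 207.83 = 270δ + 60δ².
Rearranged: 60δ² + 270δ − 207.83 = 0.
δ = (−270 + √(270² + 4·60·207.83)) / (2·60) = (−270 + √122779.20) / 120 ≈ 0.6700.

δ ≈ 0.6700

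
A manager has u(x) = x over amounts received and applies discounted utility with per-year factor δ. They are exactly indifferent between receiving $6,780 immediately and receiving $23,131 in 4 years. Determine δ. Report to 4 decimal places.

Indifference means u(6780) = δ^4 · u(23131), so δ^4 = u(6780)/u(23131).
With u(x) = x: δ^4 = 6780/23131 = 0.29311.
Taking the 4th root: δ = 0.29311^(1/4) ≈ 0.7358.

δ ≈ 0.7358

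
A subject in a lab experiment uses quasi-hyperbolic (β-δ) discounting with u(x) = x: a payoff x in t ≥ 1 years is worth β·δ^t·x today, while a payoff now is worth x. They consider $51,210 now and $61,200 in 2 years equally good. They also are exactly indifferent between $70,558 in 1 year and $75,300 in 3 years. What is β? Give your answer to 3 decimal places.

β ≈ 0.893

Both payoffs in the second observation are in the future, so β drops out: δ^1·70558 = δ^3·75300 ⇒ δ^2 = 70558/75300 = 0.93703, so δ = 0.96800.
Substituting δ into 51210 = β·δ^2·61200: β = 51210/(57345.944) ≈ 0.893.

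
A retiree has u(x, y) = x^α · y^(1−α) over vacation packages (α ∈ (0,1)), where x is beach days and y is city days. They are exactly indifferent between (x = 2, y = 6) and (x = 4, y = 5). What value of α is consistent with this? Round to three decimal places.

The Cobb–Douglas utilities coincide, so 2^α·6^(1−α) = 4^α·5^(1−α).
Rearrange to (2/4)^α = (5/6)^(1−α) and take logs: α·-0.693147 = (1−α)·-0.182322.
Thus α·(-0.875469) = -0.182322, so α = -0.182322/-0.875469 ≈ 0.208.

α ≈ 0.208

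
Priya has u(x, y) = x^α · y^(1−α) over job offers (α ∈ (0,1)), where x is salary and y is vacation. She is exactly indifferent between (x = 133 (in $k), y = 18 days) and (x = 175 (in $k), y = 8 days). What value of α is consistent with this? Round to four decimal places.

The Cobb–Douglas utilities coincide, so 133^α·18^(1−α) = 175^α·8^(1−α).
(133/175)^α = (8/18)^(1−α); take logs: α·ln(133/175) = (1−α)·ln(8/18), i.e. α·-0.2744368 = (1−α)·-0.8109302.
Thus α·(-1.0853670) = -0.8109302, so α = -0.8109302/-1.0853670 ≈ 0.7471.

α ≈ 0.7471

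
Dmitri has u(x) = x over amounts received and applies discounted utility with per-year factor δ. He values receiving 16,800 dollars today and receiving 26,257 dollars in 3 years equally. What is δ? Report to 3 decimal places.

Indifference means u(16800) = δ^3 · u(26257), so δ^3 = u(16800)/u(26257).
With u(x) = x: δ^3 = 16800/26257 = 0.63983.
Hence δ = (0.63983)^(1/3) = 0.86170.

δ ≈ 0.862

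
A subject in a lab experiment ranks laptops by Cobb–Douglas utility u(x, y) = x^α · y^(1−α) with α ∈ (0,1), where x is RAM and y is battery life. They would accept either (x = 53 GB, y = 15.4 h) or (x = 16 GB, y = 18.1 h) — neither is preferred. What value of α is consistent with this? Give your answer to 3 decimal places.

α ≈ 0.119

The Cobb–Douglas utilities coincide, so 53^α·15.4^(1−α) = 16^α·18.1^(1−α).
(53/16)^α = (18.1/15.4)^(1−α); take logs: α·ln(53/16) = (1−α)·ln(18.1/15.4), i.e. α·1.197703 = (1−α)·0.161544.
With A = 1.197703 and B = 0.161544: α·A = (1−α)·B, so α = B/(A+B) = 0.161544/1.359247 ≈ 0.119.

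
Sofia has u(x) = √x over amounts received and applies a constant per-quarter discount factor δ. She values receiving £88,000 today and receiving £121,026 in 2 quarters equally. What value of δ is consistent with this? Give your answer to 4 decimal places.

δ ≈ 0.9234

Indifference means u(88000) = δ^2 · u(121026), so δ^2 = u(88000)/u(121026).
With u(x) = √x: δ^2 = √88000/√121026 = √(88000/121026) = 0.85271.
So δ = 0.85271^(1/2) ≈ 0.9234.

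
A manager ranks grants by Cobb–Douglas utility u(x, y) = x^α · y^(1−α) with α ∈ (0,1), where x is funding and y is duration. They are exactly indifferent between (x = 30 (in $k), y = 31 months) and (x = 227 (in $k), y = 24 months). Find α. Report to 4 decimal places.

The Cobb–Douglas utilities coincide, so 30^α·31^(1−α) = 227^α·24^(1−α).
Taking logs: α·ln 30 + (1−α)·ln 31 = α·ln 227 + (1−α)·ln 24, i.e. α·-2.0237526 = (1−α)·-0.2559334.
Thus α·(-2.2796860) = -0.2559334, so α = -0.2559334/-2.2796860 ≈ 0.1123.

α ≈ 0.1123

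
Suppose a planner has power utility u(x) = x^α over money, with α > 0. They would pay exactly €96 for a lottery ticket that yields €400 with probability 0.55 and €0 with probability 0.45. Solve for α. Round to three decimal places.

α ≈ 0.419

Since u(0) = 0, the lottery's EU is 0.55·400^α.
Setting u(96) equal to that: 96^α = 0.55·400^α ⇒ (96/400)^α = 0.55.
Take logs: α = ln 0.55 / ln(96/400) ≈ 0.41891.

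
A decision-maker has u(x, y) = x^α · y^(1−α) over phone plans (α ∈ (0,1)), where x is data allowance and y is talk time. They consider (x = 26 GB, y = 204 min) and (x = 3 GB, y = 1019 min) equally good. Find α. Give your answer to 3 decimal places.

α ≈ 0.427

Set the two utilities equal: 26^α·204^(1−α) = 3^α·1019^(1−α).
Rearrange to (26/3)^α = (1019/204)^(1−α) and take logs: α·2.159484 = (1−α)·1.608457.
With A = 2.159484 and B = 1.608457: α·A = (1−α)·B, so α = B/(A+B) = 1.608457/3.767941 ≈ 0.427.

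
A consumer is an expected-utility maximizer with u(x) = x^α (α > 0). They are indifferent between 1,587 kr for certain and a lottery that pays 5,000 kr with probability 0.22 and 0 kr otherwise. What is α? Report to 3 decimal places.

Since u(0) = 0, the lottery's EU is 0.22·5000^α.
Setting u(1587) equal to that: 1587^α = 0.22·5000^α ⇒ (1587/5000)^α = 0.22.
Taking logs: α·ln(1587/5000) = ln(0.22), so α = -1.514128 / -1.147592 ≈ 1.319.

α ≈ 1.319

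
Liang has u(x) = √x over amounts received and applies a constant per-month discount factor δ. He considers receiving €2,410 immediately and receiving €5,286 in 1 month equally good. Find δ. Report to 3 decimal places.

δ ≈ 0.675

The payoff in 1 month is discounted by δ, so u(2410) = δ·u(5286) and δ = u(2410)/u(5286).
Since u(x) = √x, δ = √(2410/5286) = 0.67522.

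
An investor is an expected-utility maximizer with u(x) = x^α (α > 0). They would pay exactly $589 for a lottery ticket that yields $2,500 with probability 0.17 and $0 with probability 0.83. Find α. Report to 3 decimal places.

EU(lottery) = 0.17·2500^α + 0.83·0 = 0.17·2500^α.
Equating: 589^α = 0.17·2500^α, i.e. 0.2356^α = 0.17.
Take logs: α = ln 0.17 / ln(589/2500) ≈ 1.22574.

α ≈ 1.226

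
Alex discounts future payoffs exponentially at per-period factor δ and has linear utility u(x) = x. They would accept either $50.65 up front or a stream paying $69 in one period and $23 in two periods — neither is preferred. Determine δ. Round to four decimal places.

δ ≈ 0.6100

Equating present values: 50.65 = 69δ + 23δ².
Rearranged: 23δ² + 69δ − 50.65 = 0.
The positive root is δ = [−69 + √(69² + 4·23·50.65)] / (2·23) = (−69 + 97.061)/46 ≈ 0.6100.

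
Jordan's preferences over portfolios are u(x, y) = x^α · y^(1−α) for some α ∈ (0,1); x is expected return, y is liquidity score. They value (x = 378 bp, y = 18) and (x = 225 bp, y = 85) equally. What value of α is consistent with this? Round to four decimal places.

Set the two utilities equal: 378^α·18^(1−α) = 225^α·85^(1−α).
Taking logs: α·ln 378 + (1−α)·ln 18 = α·ln 225 + (1−α)·ln 85, i.e. α·0.5187938 = (1−α)·1.5522795.
With A = 0.5187938 and B = 1.5522795: α·A = (1−α)·B, so α = B/(A+B) = 1.5522795/2.0710733 ≈ 0.7495.

α ≈ 0.7495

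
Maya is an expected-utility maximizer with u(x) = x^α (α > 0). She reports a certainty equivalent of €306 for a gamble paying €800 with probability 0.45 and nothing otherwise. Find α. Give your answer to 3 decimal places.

α ≈ 0.831

Since u(0) = 0, the lottery's EU is 0.45·800^α.
Equating: 306^α = 0.45·800^α, i.e. 0.3825^α = 0.45.
α = ln(0.45) / ln(306/800) = -0.798508/-0.961027 ≈ 0.831.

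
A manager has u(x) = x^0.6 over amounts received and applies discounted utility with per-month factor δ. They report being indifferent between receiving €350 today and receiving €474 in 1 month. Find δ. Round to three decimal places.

δ ≈ 0.834

Indifference means u(350) = δ · u(474), so δ = u(350)/u(474).
Since u(x) = x^0.6, δ = (350/474)^0.6 = 0.73840^0.6 = 0.83363.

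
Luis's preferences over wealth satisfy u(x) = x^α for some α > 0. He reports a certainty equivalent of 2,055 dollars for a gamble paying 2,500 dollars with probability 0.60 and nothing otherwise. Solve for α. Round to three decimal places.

EU(lottery) = 0.60·2500^α + 0.40·0 = 0.60·2500^α.
Equating: 2055^α = 0.60·2500^α, i.e. 0.8220^α = 0.60.
Take logs: α = ln 0.60 / ln(2055/2500) ≈ 2.60606.

α ≈ 2.606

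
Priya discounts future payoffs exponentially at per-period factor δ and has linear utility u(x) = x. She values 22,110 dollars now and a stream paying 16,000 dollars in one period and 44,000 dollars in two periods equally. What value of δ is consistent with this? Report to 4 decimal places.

Present value of the stream is 16000·δ + 44000·δ². Indifference gives 16000δ + 44000δ² = 22110.
That is, 44000δ² + 16000δ − 22110 = 0, a quadratic in δ.
The positive root is δ = [−16000 + √(16000² + 4·44000·22110)] / (2·44000) = (−16000 + 64400.000)/88000 ≈ 0.5500.

δ ≈ 0.5500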